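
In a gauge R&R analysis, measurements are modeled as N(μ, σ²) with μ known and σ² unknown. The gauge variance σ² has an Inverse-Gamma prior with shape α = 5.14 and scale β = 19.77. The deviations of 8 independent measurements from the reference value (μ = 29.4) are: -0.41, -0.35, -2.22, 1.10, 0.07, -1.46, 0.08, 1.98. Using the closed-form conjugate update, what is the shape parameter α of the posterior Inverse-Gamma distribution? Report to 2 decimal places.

With known mean μ and an Inverse-Gamma(α, β) prior on σ², the Normal likelihood is conjugate: posterior is Inv-Gamma(α + n/2, β + Σ(xᵢ−μ)²/2).
Σ(xᵢ−μ)² = (-0.41)² + (-0.35)² + (-2.22)² + (1.10)² + (0.07)² + (-1.46)² + (0.08)² + (1.98)² = 12.4923.
Posterior: Inv-Gamma(5.14 + 8/2, 19.77 + 12.4923/2) = Inv-Gamma(9.14, 26.01615).
Posterior α = 9.14.

9.14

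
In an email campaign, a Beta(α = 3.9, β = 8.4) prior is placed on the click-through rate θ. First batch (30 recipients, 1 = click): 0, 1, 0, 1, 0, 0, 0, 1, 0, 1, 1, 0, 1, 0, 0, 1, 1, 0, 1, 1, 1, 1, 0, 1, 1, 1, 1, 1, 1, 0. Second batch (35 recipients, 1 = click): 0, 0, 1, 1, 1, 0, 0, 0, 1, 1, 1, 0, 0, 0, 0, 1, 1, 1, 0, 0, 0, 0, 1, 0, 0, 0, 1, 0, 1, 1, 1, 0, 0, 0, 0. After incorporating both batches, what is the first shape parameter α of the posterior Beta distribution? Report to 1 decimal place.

The Beta prior is conjugate to a Binomial/Bernoulli likelihood; the update adds successes to α and failures to β.
After batch 1: Beta(3.9+18, 8.4+12) = Beta(21.9, 20.4).
After batch 2: Beta(21.9+14, 20.4+21) = Beta(35.9, 41.4).
Posterior α = 35.9.

35.9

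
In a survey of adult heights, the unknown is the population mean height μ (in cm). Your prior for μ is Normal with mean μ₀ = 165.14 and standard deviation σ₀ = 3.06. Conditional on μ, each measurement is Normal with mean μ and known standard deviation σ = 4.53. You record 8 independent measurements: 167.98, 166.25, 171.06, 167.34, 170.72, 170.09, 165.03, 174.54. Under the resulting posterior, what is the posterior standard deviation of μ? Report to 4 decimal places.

For Normal data with known variance σ², a Normal(μ₀, σ₀²) prior on μ is conjugate. Posterior precision = 1/σ₀² + n/σ²; posterior mean is the precision-weighted average of μ₀ and x̄.
σ₀² = 3.06² = 9.3636, σ² = 4.53² = 20.5209; σ² + n·σ₀² = 20.5209 + 8·9.3636 = 95.4297.
Posterior precision = 1/σ₀² + n/σ² = 1/9.3636 + 8/20.5209 = (σ² + n·σ₀²)/(σ₀²σ²) = 95.4297/(9.3636·20.5209); posterior variance σₙ² = σ₀²σ²/(σ² + n·σ₀²) = 9.3636·20.5209/95.4297 = 2.013519.
Posterior SD = √σₙ² = √(9.3636·20.5209/95.4297) = 1.4190.

1.4190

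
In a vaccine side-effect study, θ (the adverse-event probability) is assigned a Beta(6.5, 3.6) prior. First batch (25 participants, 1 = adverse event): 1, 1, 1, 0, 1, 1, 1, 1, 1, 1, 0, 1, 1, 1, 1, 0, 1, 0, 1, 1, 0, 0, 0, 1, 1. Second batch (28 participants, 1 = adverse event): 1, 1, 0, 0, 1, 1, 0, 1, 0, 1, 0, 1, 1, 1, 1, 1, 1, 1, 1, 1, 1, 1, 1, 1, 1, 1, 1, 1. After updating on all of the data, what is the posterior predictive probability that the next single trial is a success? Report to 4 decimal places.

0.7528

The Beta prior is conjugate to a Binomial/Bernoulli likelihood; the update adds successes to α and failures to β.
After batch 1: Beta(6.5+18, 3.6+7) = Beta(24.5, 10.6).
After batch 2: Beta(24.5+23, 10.6+5) = Beta(47.5, 15.6).
For a single future Bernoulli trial, P(success | data) = α/(α+β) = 0.7528.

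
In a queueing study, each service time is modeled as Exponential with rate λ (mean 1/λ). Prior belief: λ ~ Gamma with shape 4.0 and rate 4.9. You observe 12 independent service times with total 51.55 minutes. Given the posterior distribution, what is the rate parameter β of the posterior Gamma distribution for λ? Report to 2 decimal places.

With a Gamma(shape α, rate β) prior on the exponential rate λ, the posterior after n observations with total T = Σxᵢ is Gamma(α+n, β+T).
Posterior: Gamma(4.0+12, 4.9+51.55) = Gamma(16.0, 56.45).
Posterior β = 56.45.

56.45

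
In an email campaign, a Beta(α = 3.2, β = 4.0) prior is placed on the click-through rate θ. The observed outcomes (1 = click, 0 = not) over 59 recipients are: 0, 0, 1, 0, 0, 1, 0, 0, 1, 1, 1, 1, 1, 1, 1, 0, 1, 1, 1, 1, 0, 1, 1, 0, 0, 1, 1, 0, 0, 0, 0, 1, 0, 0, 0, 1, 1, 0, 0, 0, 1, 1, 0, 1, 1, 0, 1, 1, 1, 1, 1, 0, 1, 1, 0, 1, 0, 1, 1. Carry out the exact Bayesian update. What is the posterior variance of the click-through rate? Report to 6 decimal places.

0.003663

The Beta prior is conjugate to a Binomial/Bernoulli likelihood; the update adds successes to α and failures to β.
Posterior: Beta(α+k, β+n−k) = Beta(3.2+34, 4.0+25) = Beta(37.2, 29.0).
Var = αβ/((α+β)²(α+β+1)) = 37.2·29.0/(66.2²·67.2) = 0.003663.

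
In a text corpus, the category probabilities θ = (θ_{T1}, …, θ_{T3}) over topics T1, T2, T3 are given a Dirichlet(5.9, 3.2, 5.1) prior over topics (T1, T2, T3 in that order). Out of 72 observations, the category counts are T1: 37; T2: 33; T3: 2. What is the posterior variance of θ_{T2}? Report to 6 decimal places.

0.002793

The Dirichlet prior is conjugate to the Multinomial likelihood: each posterior αⱼ = prior αⱼ + observed count nⱼ.
Posterior concentration: (42.9, 36.2, 7.1), total = 86.2.
Var[θ_j] = α_j(Σα−α_j)/((Σα)²(Σα+1)) = 36.2·50.0/(86.2²·87.2) = 0.002793.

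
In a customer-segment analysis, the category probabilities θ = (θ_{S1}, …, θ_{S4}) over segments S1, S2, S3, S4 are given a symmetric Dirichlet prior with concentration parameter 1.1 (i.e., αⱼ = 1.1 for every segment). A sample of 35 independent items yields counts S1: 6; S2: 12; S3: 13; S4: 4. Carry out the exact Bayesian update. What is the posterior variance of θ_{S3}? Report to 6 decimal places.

The Dirichlet prior is conjugate to the Multinomial likelihood: each posterior αⱼ = prior αⱼ + observed count nⱼ.
Posterior concentration: (7.1, 13.1, 14.1, 5.1), total = 39.4.
Var[θ_j] = α_j(Σα−α_j)/((Σα)²(Σα+1)) = 14.1·25.3/(39.4²·40.4) = 0.005688.

0.005688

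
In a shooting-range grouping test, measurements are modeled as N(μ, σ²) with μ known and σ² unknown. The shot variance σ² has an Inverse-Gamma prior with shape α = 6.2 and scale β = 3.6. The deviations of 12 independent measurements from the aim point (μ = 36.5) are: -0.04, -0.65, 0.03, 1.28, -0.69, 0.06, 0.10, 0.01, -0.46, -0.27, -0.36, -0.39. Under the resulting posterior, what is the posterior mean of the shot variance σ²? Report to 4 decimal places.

With known mean μ and an Inverse-Gamma(α, β) prior on σ², the Normal likelihood is conjugate: posterior is Inv-Gamma(α + n/2, β + Σ(xᵢ−μ)²/2).
Σ(xᵢ−μ)² = (-0.04)² + (-0.65)² + (0.03)² + (1.28)² + (-0.69)² + (0.06)² + (0.10)² + (0.01)² + (-0.46)² + (-0.27)² + (-0.36)² + (-0.39)² = 3.1194.
Posterior: Inv-Gamma(6.2 + 12/2, 3.6 + 3.1194/2) = Inv-Gamma(12.20, 5.15970).
E[σ²|data] = β/(α−1) = 5.15970/11.20 = 0.4607.

0.4607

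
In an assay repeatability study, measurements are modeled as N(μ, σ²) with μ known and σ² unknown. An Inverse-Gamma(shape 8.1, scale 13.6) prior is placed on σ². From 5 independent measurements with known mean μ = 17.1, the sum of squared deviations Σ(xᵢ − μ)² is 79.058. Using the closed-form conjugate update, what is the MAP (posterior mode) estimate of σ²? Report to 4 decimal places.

With known mean μ and an Inverse-Gamma(α, β) prior on σ², the Normal likelihood is conjugate: posterior is Inv-Gamma(α + n/2, β + Σ(xᵢ−μ)²/2).
Posterior: Inv-Gamma(8.1 + 5/2, 13.6 + 79.058/2) = Inv-Gamma(10.60, 53.1290).
Mode = β/(α+1) = 53.1290/11.60 = 4.5801.

4.5801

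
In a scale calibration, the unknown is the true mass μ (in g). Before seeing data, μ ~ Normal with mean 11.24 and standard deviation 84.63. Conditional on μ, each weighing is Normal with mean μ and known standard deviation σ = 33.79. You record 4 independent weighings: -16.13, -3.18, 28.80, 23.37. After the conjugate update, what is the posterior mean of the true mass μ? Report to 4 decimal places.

For Normal data with known variance σ², a Normal(μ₀, σ₀²) prior on μ is conjugate. Posterior precision = 1/σ₀² + n/σ²; posterior mean is the precision-weighted average of μ₀ and x̄.
Σxᵢ = (-16.13) + (-3.18) + 28.80 + 23.37 = 32.86, so n·x̄ = 32.86.
σ₀² = 84.63² = 7162.2369, σ² = 33.79² = 1141.7641; σ² + n·σ₀² = 1141.7641 + 4·7162.2369 = 29790.7117.
Posterior mean = (μ₀/σ₀² + n·x̄/σ²)/(1/σ₀² + n/σ²) = (σ²·μ₀ + σ₀²·n·x̄)/(σ² + n·σ₀²) = (1141.7641·11.24 + 7162.2369·32.86)/29790.7117 = 248184.533018/29790.7117 = 8.3309.

8.3309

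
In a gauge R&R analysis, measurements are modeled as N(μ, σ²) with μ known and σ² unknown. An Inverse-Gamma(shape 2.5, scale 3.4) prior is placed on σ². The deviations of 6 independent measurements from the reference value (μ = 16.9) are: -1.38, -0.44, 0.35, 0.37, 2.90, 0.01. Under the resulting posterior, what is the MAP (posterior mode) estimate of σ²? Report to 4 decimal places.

1.3513

With known mean μ and an Inverse-Gamma(α, β) prior on σ², the Normal likelihood is conjugate: posterior is Inv-Gamma(α + n/2, β + Σ(xᵢ−μ)²/2).
Σ(xᵢ−μ)² = (-1.38)² + (-0.44)² + (0.35)² + (0.37)² + (2.90)² + (0.01)² = 10.7675.
Posterior: Inv-Gamma(2.5 + 6/2, 3.4 + 10.7675/2) = Inv-Gamma(5.50, 8.78375).
Mode = β/(α+1) = 8.78375/6.50 = 1.3513.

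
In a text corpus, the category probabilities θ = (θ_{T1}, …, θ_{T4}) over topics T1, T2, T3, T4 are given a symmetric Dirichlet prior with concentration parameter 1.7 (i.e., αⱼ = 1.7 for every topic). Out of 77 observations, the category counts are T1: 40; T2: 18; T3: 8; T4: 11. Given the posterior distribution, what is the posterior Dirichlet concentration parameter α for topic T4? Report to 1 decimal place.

12.7

The Dirichlet prior is conjugate to the Multinomial likelihood: each posterior αⱼ = prior αⱼ + observed count nⱼ.
Posterior concentration: (41.7, 19.7, 9.7, 12.7), total = 83.8.
α_{T4} = 1.7 + 11 = 12.7.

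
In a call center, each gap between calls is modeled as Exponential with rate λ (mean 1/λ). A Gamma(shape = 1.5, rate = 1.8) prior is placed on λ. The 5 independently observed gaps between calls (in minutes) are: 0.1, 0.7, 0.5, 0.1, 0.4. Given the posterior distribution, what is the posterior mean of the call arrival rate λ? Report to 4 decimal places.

1.8056

With a Gamma(shape α, rate β) prior on the exponential rate λ, the posterior after n observations with total T = Σxᵢ is Gamma(α+n, β+T).
Sum of observations T = 1.8 minutes; n = 5.
Posterior: Gamma(1.5+5, 1.8+1.8) = Gamma(6.5, 3.6).
Posterior mean of λ = α/β = 6.5/3.6 = 1.8056.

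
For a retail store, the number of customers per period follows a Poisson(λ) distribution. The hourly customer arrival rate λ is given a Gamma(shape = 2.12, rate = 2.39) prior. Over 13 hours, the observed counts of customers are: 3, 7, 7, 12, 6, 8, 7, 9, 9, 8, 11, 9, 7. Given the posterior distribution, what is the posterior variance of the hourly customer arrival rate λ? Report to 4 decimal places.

0.4438

With a Gamma(shape α, rate β) prior, the Poisson likelihood is conjugate: the posterior is Gamma(α + ΣXᵢ, β + n).
Sum of counts S = 103 over n = 13 hours.
Posterior: Gamma(α+S, β+n) = Gamma(2.12+103, 2.39+13) = Gamma(105.12, 15.39).
Var = α/β² = 105.12/15.39² = 0.4438.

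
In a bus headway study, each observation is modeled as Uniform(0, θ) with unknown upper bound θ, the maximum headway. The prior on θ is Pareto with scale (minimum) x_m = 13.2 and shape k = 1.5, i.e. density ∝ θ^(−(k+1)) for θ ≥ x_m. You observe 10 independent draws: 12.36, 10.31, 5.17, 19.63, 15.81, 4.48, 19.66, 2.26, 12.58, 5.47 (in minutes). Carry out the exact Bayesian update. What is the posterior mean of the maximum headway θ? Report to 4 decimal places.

A Pareto(scale x_m, shape k) prior on the upper bound θ of Uniform(0, θ) is conjugate: posterior is Pareto(max(x_m, max xᵢ), k + n).
Sample maximum = 19.66; prior scale x_m = 13.2 → posterior scale = max = 19.66.
Posterior shape = 1.5 + 10 = 11.5.
E[θ|data] = k·x_m/(k−1) = 11.5·19.66/10.5 = 21.5324.

21.5324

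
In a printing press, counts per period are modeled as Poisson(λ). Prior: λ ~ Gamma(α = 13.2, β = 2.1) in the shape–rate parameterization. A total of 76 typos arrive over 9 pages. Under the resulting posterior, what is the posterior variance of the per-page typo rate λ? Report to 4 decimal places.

With a Gamma(shape α, rate β) prior, the Poisson likelihood is conjugate: the posterior is Gamma(α + ΣXᵢ, β + n).
Posterior: Gamma(α+S, β+n) = Gamma(13.2+76, 2.1+9) = Gamma(89.2, 11.1).
Var = α/β² = 89.2/11.1² = 0.7240.

0.7240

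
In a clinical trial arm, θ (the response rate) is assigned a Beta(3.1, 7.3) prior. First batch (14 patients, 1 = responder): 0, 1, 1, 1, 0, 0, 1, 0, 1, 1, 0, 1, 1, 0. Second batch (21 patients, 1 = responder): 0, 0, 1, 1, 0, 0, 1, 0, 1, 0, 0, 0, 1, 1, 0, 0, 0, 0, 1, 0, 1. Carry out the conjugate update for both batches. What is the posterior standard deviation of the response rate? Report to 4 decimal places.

0.0725

The Beta prior is conjugate to a Binomial/Bernoulli likelihood; the update adds successes to α and failures to β.
After batch 1: Beta(3.1+8, 7.3+6) = Beta(11.1, 13.3).
After batch 2: Beta(11.1+8, 13.3+13) = Beta(19.1, 26.3).
Var = αβ/((α+β)²(α+β+1)) = 19.1·26.3/(45.4²·46.4) = 0.00525242; SD = √0.00525242 = 0.0725.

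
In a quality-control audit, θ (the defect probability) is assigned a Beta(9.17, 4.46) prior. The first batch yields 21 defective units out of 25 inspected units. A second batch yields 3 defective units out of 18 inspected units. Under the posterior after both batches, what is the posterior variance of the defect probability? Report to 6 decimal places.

0.004210

The Beta prior is conjugate to a Binomial/Bernoulli likelihood; the update adds successes to α and failures to β.
After batch 1: Beta(9.17+21, 4.46+4) = Beta(30.17, 8.46).
After batch 2: Beta(30.17+3, 8.46+15) = Beta(33.17, 23.46).
Var = αβ/((α+β)²(α+β+1)) = 33.17·23.46/(56.63²·57.63) = 0.004210.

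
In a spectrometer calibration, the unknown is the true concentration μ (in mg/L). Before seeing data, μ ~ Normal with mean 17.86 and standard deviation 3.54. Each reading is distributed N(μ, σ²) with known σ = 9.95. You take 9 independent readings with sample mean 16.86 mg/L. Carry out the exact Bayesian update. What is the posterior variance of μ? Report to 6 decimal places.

5.858057

For Normal data with known variance σ², a Normal(μ₀, σ₀²) prior on μ is conjugate. Posterior precision = 1/σ₀² + n/σ²; posterior mean is the precision-weighted average of μ₀ and x̄.
σ₀² = 3.54² = 12.5316, σ² = 9.95² = 99.0025; σ² + n·σ₀² = 99.0025 + 9·12.5316 = 211.7869.
Posterior precision = 1/σ₀² + n/σ² = 1/12.5316 + 9/99.0025 = (σ² + n·σ₀²)/(σ₀²σ²) = 211.7869/(12.5316·99.0025); posterior variance σₙ² = σ₀²σ²/(σ² + n·σ₀²) = 12.5316·99.0025/211.7869 = 5.858057.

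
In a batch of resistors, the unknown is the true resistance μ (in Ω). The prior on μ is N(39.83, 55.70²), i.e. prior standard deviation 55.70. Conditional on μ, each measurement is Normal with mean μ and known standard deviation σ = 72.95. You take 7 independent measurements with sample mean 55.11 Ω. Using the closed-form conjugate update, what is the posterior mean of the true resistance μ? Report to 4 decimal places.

52.1027

For Normal data with known variance σ², a Normal(μ₀, σ₀²) prior on μ is conjugate. Posterior precision = 1/σ₀² + n/σ²; posterior mean is the precision-weighted average of μ₀ and x̄.
n·x̄ = 7·55.11 = 385.77.
σ₀² = 55.70² = 3102.49, σ² = 72.95² = 5321.7025; σ² + n·σ₀² = 5321.7025 + 7·3102.49 = 27039.1325.
Posterior mean = (μ₀/σ₀² + n·x̄/σ²)/(1/σ₀² + n/σ²) = (σ²·μ₀ + σ₀²·n·x̄)/(σ² + n·σ₀²) = (5321.7025·39.83 + 3102.49·385.77)/27039.1325 = 1408810.977875/27039.1325 = 52.1027.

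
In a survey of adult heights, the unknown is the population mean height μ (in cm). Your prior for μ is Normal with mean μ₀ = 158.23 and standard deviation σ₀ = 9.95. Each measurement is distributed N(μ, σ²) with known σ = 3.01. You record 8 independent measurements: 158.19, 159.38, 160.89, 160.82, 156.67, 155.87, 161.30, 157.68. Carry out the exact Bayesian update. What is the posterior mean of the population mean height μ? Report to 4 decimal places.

For Normal data with known variance σ², a Normal(μ₀, σ₀²) prior on μ is conjugate. Posterior precision = 1/σ₀² + n/σ²; posterior mean is the precision-weighted average of μ₀ and x̄.
Σxᵢ = 158.19 + 159.38 + 160.89 + 160.82 + 156.67 + 155.87 + 161.30 + 157.68 = 1270.8, so n·x̄ = 1270.8.
σ₀² = 9.95² = 99.0025, σ² = 3.01² = 9.0601; σ² + n·σ₀² = 9.0601 + 8·99.0025 = 801.0801.
Posterior mean = (μ₀/σ₀² + n·x̄/σ²)/(1/σ₀² + n/σ²) = (σ²·μ₀ + σ₀²·n·x̄)/(σ² + n·σ₀²) = (9.0601·158.23 + 99.0025·1270.8)/801.0801 = 127245.956623/801.0801 = 158.8430.

158.8430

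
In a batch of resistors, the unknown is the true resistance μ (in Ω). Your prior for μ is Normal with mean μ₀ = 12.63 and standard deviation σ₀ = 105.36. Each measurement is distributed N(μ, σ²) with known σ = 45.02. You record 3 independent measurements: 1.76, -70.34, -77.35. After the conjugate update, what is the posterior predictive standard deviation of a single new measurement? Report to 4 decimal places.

51.6105

For Normal data with known variance σ², a Normal(μ₀, σ₀²) prior on μ is conjugate. Posterior precision = 1/σ₀² + n/σ²; posterior mean is the precision-weighted average of μ₀ and x̄.
σ₀² = 105.36² = 11100.7296, σ² = 45.02² = 2026.8004; σ² + n·σ₀² = 2026.8004 + 3·11100.7296 = 35328.9892.
Posterior precision = 1/σ₀² + n/σ² = 1/11100.7296 + 3/2026.8004 = (σ² + n·σ₀²)/(σ₀²σ²) = 35328.9892/(11100.7296·2026.8004); posterior variance σₙ² = σ₀²σ²/(σ² + n·σ₀²) = 11100.7296·2026.8004/35328.9892 = 636.841407.
Predictive variance for one new observation = σₙ² + σ² = 11100.7296·2026.8004/35328.9892 + 2026.8004 = σ²·(σ₀² + 35328.9892)/35328.9892 = 2026.8004·46429.7188/35328.9892 = 2663.641807; SD = √(2026.8004·46429.7188/35328.9892) = 51.6105.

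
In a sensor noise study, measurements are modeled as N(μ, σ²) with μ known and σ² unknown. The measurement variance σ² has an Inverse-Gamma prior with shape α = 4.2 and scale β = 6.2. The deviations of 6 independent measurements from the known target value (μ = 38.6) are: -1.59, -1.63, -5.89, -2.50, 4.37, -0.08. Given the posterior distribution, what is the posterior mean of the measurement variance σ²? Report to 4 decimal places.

With known mean μ and an Inverse-Gamma(α, β) prior on σ², the Normal likelihood is conjugate: posterior is Inv-Gamma(α + n/2, β + Σ(xᵢ−μ)²/2).
Σ(xᵢ−μ)² = (-1.59)² + (-1.63)² + (-5.89)² + (-2.50)² + (4.37)² + (-0.08)² = 65.2304.
Posterior: Inv-Gamma(4.2 + 6/2, 6.2 + 65.2304/2) = Inv-Gamma(7.20, 38.81520).
E[σ²|data] = β/(α−1) = 38.81520/6.20 = 6.2605.

6.2605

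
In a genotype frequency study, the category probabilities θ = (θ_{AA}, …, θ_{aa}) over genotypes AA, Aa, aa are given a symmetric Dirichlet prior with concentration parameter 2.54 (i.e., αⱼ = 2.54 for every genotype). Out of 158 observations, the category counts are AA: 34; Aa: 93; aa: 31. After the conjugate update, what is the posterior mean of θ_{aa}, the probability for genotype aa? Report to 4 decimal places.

0.2025

The Dirichlet prior is conjugate to the Multinomial likelihood: each posterior αⱼ = prior αⱼ + observed count nⱼ.
Posterior concentration: (36.54, 95.54, 33.54), total = 165.62.
E[θ_{aa}|data] = α_{aa}/Σα = 33.54/165.62 = 0.2025.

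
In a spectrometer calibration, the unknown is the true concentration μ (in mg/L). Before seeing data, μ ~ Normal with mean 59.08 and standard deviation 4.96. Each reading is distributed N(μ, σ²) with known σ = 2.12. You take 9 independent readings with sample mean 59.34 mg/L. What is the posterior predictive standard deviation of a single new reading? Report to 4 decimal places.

For Normal data with known variance σ², a Normal(μ₀, σ₀²) prior on μ is conjugate. Posterior precision = 1/σ₀² + n/σ²; posterior mean is the precision-weighted average of μ₀ and x̄.
σ₀² = 4.96² = 24.6016, σ² = 2.12² = 4.4944; σ² + n·σ₀² = 4.4944 + 9·24.6016 = 225.9088.
Posterior precision = 1/σ₀² + n/σ² = 1/24.6016 + 9/4.4944 = (σ² + n·σ₀²)/(σ₀²σ²) = 225.9088/(24.6016·4.4944); posterior variance σₙ² = σ₀²σ²/(σ² + n·σ₀²) = 24.6016·4.4944/225.9088 = 0.489443.
Predictive variance for one new observation = σₙ² + σ² = 24.6016·4.4944/225.9088 + 4.4944 = σ²·(σ₀² + 225.9088)/225.9088 = 4.4944·250.5104/225.9088 = 4.983843; SD = √(4.4944·250.5104/225.9088) = 2.2325.

2.2325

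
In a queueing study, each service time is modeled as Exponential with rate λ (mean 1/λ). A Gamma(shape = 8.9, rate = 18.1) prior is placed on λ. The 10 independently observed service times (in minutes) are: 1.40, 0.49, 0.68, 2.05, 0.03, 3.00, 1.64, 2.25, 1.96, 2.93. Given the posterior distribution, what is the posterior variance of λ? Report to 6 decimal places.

0.015851

With a Gamma(shape α, rate β) prior on the exponential rate λ, the posterior after n observations with total T = Σxᵢ is Gamma(α+n, β+T).
Sum of observations T = 16.43 minutes; n = 10.
Posterior: Gamma(8.9+10, 18.1+16.43) = Gamma(18.9, 34.53).
Var = α/β² = 0.015851.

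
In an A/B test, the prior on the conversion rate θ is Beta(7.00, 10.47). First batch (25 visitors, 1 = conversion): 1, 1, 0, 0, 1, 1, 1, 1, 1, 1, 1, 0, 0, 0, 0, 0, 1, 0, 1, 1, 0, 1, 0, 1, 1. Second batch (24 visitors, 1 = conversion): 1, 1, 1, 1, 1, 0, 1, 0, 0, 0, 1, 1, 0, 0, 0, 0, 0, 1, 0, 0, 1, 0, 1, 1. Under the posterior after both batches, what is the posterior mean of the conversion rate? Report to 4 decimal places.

0.5115

The Beta prior is conjugate to a Binomial/Bernoulli likelihood; the update adds successes to α and failures to β.
After batch 1: Beta(7.00+15, 10.47+10) = Beta(22.00, 20.47).
After batch 2: Beta(22.00+12, 20.47+12) = Beta(34.00, 32.47).
Posterior mean = α/(α+β) = 34.00/66.47 = 0.5115.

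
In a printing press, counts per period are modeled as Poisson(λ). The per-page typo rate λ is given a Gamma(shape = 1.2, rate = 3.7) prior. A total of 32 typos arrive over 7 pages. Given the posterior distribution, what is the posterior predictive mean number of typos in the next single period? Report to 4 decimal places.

3.1028

With a Gamma(shape α, rate β) prior, the Poisson likelihood is conjugate: the posterior is Gamma(α + ΣXᵢ, β + n).
Posterior: Gamma(α+S, β+n) = Gamma(1.2+32, 3.7+7) = Gamma(33.2, 10.7).
The predictive distribution for one future period is NegBinom with mean α/β = 3.1028.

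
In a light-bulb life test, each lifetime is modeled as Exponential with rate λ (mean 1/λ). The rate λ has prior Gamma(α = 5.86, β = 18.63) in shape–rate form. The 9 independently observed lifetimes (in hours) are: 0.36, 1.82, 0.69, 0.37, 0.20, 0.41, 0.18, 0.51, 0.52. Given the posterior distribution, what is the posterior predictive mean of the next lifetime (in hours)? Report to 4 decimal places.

1.7092

With a Gamma(shape α, rate β) prior on the exponential rate λ, the posterior after n observations with total T = Σxᵢ is Gamma(α+n, β+T).
Sum of observations T = 5.06 hours; n = 9.
Posterior: Gamma(5.86+9, 18.63+5.06) = Gamma(14.86, 23.69).
The predictive distribution for the next observation is Lomax; its mean is β/(α−1) = 23.69/13.86 = 1.7092.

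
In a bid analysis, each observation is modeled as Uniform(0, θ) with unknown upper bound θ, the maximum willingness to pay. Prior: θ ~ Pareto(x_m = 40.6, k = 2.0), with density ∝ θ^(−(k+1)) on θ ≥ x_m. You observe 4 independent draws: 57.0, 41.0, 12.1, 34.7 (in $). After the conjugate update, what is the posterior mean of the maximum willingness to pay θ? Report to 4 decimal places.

68.4000

A Pareto(scale x_m, shape k) prior on the upper bound θ of Uniform(0, θ) is conjugate: posterior is Pareto(max(x_m, max xᵢ), k + n).
Sample maximum = 57.0; prior scale x_m = 40.6 → posterior scale = max = 57.0.
Posterior shape = 2.0 + 4 = 6.0.
E[θ|data] = k·x_m/(k−1) = 6.0·57.0/5.0 = 68.4000.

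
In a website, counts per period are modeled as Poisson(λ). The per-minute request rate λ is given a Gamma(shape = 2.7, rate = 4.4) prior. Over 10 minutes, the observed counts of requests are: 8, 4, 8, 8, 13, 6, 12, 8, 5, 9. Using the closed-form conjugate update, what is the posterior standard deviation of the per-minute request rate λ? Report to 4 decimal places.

With a Gamma(shape α, rate β) prior, the Poisson likelihood is conjugate: the posterior is Gamma(α + ΣXᵢ, β + n).
Sum of counts S = 81 over n = 10 minutes.
Posterior: Gamma(α+S, β+n) = Gamma(2.7+81, 4.4+10) = Gamma(83.7, 14.4).
SD = √α/β = √83.7/14.4 = 0.6353.

0.6353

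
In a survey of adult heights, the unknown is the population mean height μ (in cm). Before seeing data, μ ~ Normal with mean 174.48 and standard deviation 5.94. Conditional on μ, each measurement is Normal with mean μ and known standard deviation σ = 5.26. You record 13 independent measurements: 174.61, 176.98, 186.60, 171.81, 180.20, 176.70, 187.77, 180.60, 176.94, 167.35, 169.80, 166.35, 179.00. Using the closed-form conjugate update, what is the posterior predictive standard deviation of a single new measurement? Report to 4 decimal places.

For Normal data with known variance σ², a Normal(μ₀, σ₀²) prior on μ is conjugate. Posterior precision = 1/σ₀² + n/σ²; posterior mean is the precision-weighted average of μ₀ and x̄.
σ₀² = 5.94² = 35.2836, σ² = 5.26² = 27.6676; σ² + n·σ₀² = 27.6676 + 13·35.2836 = 486.3544.
Posterior precision = 1/σ₀² + n/σ² = 1/35.2836 + 13/27.6676 = (σ² + n·σ₀²)/(σ₀²σ²) = 486.3544/(35.2836·27.6676); posterior variance σₙ² = σ₀²σ²/(σ² + n·σ₀²) = 35.2836·27.6676/486.3544 = 2.007204.
Predictive variance for one new observation = σₙ² + σ² = 35.2836·27.6676/486.3544 + 27.6676 = σ²·(σ₀² + 486.3544)/486.3544 = 27.6676·521.638/486.3544 = 29.674804; SD = √(27.6676·521.638/486.3544) = 5.4475.

5.4475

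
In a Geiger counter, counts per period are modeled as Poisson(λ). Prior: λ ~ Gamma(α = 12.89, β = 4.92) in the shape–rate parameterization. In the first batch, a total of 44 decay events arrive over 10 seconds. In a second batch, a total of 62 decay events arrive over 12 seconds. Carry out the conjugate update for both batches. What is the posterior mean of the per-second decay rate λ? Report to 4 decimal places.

With a Gamma(shape α, rate β) prior, the Poisson likelihood is conjugate: the posterior is Gamma(α + ΣXᵢ, β + n).
After batch 1: Gamma(α+S, β+n) = Gamma(12.89+44, 4.92+10) = Gamma(56.89, 14.92).
After batch 2: Gamma(α+S, β+n) = Gamma(56.89+62, 14.92+12) = Gamma(118.89, 26.92).
Posterior mean = α/β = 118.89/26.92 = 4.4164.

4.4164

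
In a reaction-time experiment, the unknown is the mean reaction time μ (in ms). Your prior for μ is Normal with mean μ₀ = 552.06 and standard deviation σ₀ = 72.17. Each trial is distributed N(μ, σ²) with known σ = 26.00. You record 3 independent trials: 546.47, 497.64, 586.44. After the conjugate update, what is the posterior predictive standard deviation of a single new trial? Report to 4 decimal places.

29.8662

For Normal data with known variance σ², a Normal(μ₀, σ₀²) prior on μ is conjugate. Posterior precision = 1/σ₀² + n/σ²; posterior mean is the precision-weighted average of μ₀ and x̄.
σ₀² = 72.17² = 5208.5089, σ² = 26.00² = 676; σ² + n·σ₀² = 676 + 3·5208.5089 = 16301.5267.
Posterior precision = 1/σ₀² + n/σ² = 1/5208.5089 + 3/676 = (σ² + n·σ₀²)/(σ₀²σ²) = 16301.5267/(5208.5089·676); posterior variance σₙ² = σ₀²σ²/(σ² + n·σ₀²) = 5208.5089·676/16301.5267 = 215.989096.
Predictive variance for one new observation = σₙ² + σ² = 5208.5089·676/16301.5267 + 676 = σ²·(σ₀² + 16301.5267)/16301.5267 = 676·21510.0356/16301.5267 = 891.989096; SD = √(676·21510.0356/16301.5267) = 29.8662.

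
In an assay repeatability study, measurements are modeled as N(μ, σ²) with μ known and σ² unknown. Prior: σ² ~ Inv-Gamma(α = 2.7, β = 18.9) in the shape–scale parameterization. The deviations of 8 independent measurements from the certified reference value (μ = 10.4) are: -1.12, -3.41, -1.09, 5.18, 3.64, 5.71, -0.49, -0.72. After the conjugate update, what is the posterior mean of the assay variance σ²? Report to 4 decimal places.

With known mean μ and an Inverse-Gamma(α, β) prior on σ², the Normal likelihood is conjugate: posterior is Inv-Gamma(α + n/2, β + Σ(xᵢ−μ)²/2).
Σ(xᵢ−μ)² = (-1.12)² + (-3.41)² + (-1.09)² + (5.18)² + (3.64)² + (5.71)² + (-0.49)² + (-0.72)² = 87.5152.
Posterior: Inv-Gamma(2.7 + 8/2, 18.9 + 87.5152/2) = Inv-Gamma(6.70, 62.65760).
E[σ²|data] = β/(α−1) = 62.65760/5.70 = 10.9926.

10.9926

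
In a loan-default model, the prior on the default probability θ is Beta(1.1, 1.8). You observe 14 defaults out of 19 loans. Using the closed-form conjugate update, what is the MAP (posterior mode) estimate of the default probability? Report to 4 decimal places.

The Beta prior is conjugate to a Binomial/Bernoulli likelihood; the update adds successes to α and failures to β.
Posterior: Beta(α+k, β+n−k) = Beta(1.1+14, 1.8+5) = Beta(15.1, 6.8).
Mode of Beta(a,b) for a,b>1 is (a−1)/(a+b−2) = 14.1/19.9 = 0.7085.

0.7085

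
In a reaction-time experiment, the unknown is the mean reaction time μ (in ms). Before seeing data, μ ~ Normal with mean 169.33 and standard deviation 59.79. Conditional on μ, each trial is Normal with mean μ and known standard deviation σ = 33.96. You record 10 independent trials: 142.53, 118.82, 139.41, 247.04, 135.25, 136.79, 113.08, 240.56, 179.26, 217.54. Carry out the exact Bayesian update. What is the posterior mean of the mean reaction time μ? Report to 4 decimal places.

167.0999

For Normal data with known variance σ², a Normal(μ₀, σ₀²) prior on μ is conjugate. Posterior precision = 1/σ₀² + n/σ²; posterior mean is the precision-weighted average of μ₀ and x̄.
Σxᵢ = 142.53 + 118.82 + 139.41 + 247.04 + 135.25 + 136.79 + 113.08 + 240.56 + 179.26 + 217.54 = 1670.28, so n·x̄ = 1670.28.
σ₀² = 59.79² = 3574.8441, σ² = 33.96² = 1153.2816; σ² + n·σ₀² = 1153.2816 + 10·3574.8441 = 36901.7226.
Posterior mean = (μ₀/σ₀² + n·x̄/σ²)/(1/σ₀² + n/σ²) = (σ²·μ₀ + σ₀²·n·x̄)/(σ² + n·σ₀²) = (1153.2816·169.33 + 3574.8441·1670.28)/36901.7226 = 6166275.776676/36901.7226 = 167.0999.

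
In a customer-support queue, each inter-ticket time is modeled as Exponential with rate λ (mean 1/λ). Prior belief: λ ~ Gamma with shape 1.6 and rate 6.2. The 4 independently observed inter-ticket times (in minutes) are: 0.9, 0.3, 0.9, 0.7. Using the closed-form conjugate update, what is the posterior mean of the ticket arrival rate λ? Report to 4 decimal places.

With a Gamma(shape α, rate β) prior on the exponential rate λ, the posterior after n observations with total T = Σxᵢ is Gamma(α+n, β+T).
Sum of observations T = 2.8 minutes; n = 4.
Posterior: Gamma(1.6+4, 6.2+2.8) = Gamma(5.6, 9.0).
Posterior mean of λ = α/β = 5.6/9.0 = 0.6222.

0.6222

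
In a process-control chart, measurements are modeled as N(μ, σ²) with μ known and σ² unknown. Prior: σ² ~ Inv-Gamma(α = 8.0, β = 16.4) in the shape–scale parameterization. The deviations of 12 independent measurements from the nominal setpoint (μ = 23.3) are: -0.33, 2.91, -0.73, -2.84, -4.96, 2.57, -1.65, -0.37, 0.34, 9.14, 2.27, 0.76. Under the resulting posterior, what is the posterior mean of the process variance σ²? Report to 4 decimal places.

With known mean μ and an Inverse-Gamma(α, β) prior on σ², the Normal likelihood is conjugate: posterior is Inv-Gamma(α + n/2, β + Σ(xᵢ−μ)²/2).
Σ(xᵢ−μ)² = (-0.33)² + (2.91)² + (-0.73)² + (-2.84)² + (-4.96)² + (2.57)² + (-1.65)² + (-0.37)² + (0.34)² + (9.14)² + (2.27)² + (0.76)² = 140.6271.
Posterior: Inv-Gamma(8.0 + 12/2, 16.4 + 140.6271/2) = Inv-Gamma(14.00, 86.71355).
E[σ²|data] = β/(α−1) = 86.71355/13.00 = 6.6703.

6.6703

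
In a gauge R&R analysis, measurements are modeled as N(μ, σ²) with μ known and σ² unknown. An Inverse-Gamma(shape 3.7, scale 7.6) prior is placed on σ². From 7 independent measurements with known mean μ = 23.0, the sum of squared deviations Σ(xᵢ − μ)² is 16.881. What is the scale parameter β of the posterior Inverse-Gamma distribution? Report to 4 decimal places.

16.0405

With known mean μ and an Inverse-Gamma(α, β) prior on σ², the Normal likelihood is conjugate: posterior is Inv-Gamma(α + n/2, β + Σ(xᵢ−μ)²/2).
Posterior: Inv-Gamma(3.7 + 7/2, 7.6 + 16.881/2) = Inv-Gamma(7.20, 16.0405).
Posterior β = 16.0405.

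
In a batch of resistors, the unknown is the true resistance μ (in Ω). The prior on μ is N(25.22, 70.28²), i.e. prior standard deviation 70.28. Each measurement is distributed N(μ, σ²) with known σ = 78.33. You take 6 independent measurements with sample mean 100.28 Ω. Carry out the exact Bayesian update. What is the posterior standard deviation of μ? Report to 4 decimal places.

For Normal data with known variance σ², a Normal(μ₀, σ₀²) prior on μ is conjugate. Posterior precision = 1/σ₀² + n/σ²; posterior mean is the precision-weighted average of μ₀ and x̄.
σ₀² = 70.28² = 4939.2784, σ² = 78.33² = 6135.5889; σ² + n·σ₀² = 6135.5889 + 6·4939.2784 = 35771.2593.
Posterior precision = 1/σ₀² + n/σ² = 1/4939.2784 + 6/6135.5889 = (σ² + n·σ₀²)/(σ₀²σ²) = 35771.2593/(4939.2784·6135.5889); posterior variance σₙ² = σ₀²σ²/(σ² + n·σ₀²) = 4939.2784·6135.5889/35771.2593 = 847.199185.
Posterior SD = √σₙ² = √(4939.2784·6135.5889/35771.2593) = 29.1067.

29.1067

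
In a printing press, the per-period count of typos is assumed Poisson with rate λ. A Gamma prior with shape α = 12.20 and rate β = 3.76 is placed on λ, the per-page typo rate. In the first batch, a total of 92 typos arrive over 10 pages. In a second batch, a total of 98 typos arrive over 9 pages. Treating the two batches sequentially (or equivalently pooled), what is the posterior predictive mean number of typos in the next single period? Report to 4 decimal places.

8.8840

With a Gamma(shape α, rate β) prior, the Poisson likelihood is conjugate: the posterior is Gamma(α + ΣXᵢ, β + n).
After batch 1: Gamma(α+S, β+n) = Gamma(12.20+92, 3.76+10) = Gamma(104.20, 13.76).
After batch 2: Gamma(α+S, β+n) = Gamma(104.20+98, 13.76+9) = Gamma(202.20, 22.76).
The predictive distribution for one future period is NegBinom with mean α/β = 8.8840.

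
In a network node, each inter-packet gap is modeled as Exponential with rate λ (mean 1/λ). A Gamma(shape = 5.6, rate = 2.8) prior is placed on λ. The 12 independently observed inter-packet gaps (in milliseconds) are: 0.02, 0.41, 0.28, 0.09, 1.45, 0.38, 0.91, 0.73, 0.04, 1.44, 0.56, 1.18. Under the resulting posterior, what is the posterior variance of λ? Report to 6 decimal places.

With a Gamma(shape α, rate β) prior on the exponential rate λ, the posterior after n observations with total T = Σxᵢ is Gamma(α+n, β+T).
Sum of observations T = 7.49 milliseconds; n = 12.
Posterior: Gamma(5.6+12, 2.8+7.49) = Gamma(17.6, 10.29).
Var = α/β² = 0.166219.

0.166219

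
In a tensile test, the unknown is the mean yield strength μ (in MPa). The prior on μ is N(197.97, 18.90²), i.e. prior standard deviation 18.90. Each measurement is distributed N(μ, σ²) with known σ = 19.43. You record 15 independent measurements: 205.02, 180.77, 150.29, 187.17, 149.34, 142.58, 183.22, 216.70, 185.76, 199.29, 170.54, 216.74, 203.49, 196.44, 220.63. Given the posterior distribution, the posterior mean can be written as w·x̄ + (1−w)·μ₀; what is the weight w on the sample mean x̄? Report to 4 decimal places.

0.9342

For Normal data with known variance σ², a Normal(μ₀, σ₀²) prior on μ is conjugate. Posterior precision = 1/σ₀² + n/σ²; posterior mean is the precision-weighted average of μ₀ and x̄.
σ₀² = 18.90² = 357.21, σ² = 19.43² = 377.5249. Prior precision 1/σ₀² = 1/357.21; data precision n/σ² = 15/377.5249.
w = (n/σ²)/(1/σ₀² + n/σ²) = n·σ₀²/(σ² + n·σ₀²) = 15·357.21/(377.5249 + 15·357.21) = 5358.15/5735.6749 = 0.9342.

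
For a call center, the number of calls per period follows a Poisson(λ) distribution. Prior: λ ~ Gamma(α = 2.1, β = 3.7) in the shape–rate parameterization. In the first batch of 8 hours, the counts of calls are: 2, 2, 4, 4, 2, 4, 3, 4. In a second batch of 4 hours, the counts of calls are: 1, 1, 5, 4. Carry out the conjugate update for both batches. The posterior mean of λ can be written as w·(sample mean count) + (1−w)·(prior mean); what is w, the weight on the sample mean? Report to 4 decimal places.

0.7643

With a Gamma(shape α, rate β) prior, the Poisson likelihood is conjugate: the posterior is Gamma(α + ΣXᵢ, β + n).
Total number of hours: n = 8 + 4 = 12.
Posterior mean = (α₀+S)/(β₀+n) = [n/(β₀+n)]·(S/n) + [β₀/(β₀+n)]·(α₀/β₀), so only n and β₀ enter the weight.
Weight on data w = n/(β₀+n) = 12/(3.7+12) = 12/15.7 = 0.7643.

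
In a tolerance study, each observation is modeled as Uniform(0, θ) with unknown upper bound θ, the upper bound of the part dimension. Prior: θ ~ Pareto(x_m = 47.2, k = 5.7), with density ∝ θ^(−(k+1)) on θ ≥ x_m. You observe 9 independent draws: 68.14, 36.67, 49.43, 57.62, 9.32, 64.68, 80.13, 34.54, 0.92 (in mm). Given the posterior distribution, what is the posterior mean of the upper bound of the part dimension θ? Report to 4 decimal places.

A Pareto(scale x_m, shape k) prior on the upper bound θ of Uniform(0, θ) is conjugate: posterior is Pareto(max(x_m, max xᵢ), k + n).
Sample maximum = 80.13; prior scale x_m = 47.2 → posterior scale = max = 80.13.
Posterior shape = 5.7 + 9 = 14.7.
E[θ|data] = k·x_m/(k−1) = 14.7·80.13/13.7 = 85.9789.

85.9789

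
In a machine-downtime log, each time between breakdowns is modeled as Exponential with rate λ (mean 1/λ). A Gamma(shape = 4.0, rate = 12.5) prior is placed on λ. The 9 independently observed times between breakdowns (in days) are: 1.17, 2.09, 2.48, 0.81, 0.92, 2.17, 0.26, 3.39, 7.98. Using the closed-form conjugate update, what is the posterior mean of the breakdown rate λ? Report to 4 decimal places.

0.3850

With a Gamma(shape α, rate β) prior on the exponential rate λ, the posterior after n observations with total T = Σxᵢ is Gamma(α+n, β+T).
Sum of observations T = 21.27 days; n = 9.
Posterior: Gamma(4.0+9, 12.5+21.27) = Gamma(13.0, 33.77).
Posterior mean of λ = α/β = 13.0/33.77 = 0.3850.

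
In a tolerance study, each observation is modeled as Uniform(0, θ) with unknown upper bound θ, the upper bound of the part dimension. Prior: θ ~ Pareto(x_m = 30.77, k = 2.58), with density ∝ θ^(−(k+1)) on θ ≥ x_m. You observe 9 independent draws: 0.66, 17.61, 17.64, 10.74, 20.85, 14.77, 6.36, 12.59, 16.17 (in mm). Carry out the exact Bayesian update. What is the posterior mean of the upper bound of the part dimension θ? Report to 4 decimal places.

33.6783

A Pareto(scale x_m, shape k) prior on the upper bound θ of Uniform(0, θ) is conjugate: posterior is Pareto(max(x_m, max xᵢ), k + n).
Sample maximum = 20.85; prior scale x_m = 30.77 → posterior scale = max = 30.77.
Posterior shape = 2.58 + 9 = 11.58.
E[θ|data] = k·x_m/(k−1) = 11.58·30.77/10.58 = 33.6783.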